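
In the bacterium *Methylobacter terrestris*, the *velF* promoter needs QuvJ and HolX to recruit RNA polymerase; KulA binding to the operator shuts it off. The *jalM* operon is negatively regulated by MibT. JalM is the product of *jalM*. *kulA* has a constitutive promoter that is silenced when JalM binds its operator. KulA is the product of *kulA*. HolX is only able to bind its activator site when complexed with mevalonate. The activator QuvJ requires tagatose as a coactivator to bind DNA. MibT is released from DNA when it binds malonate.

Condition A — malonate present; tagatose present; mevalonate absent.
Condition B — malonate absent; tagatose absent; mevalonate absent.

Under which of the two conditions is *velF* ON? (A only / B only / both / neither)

Condition A:
Malonate is present, so MibT is inactive.
With no repressor bound, *jalM* is transcribed.
So JalM is produced and active.
With repressor JalM bound, *kulA* is not transcribed.
So KulA is not produced.
Tagatose is present, so QuvJ is active.
Mevalonate is absent, so HolX is inactive.
Required activator HolX is absent, so *velF* is not transcribed.
→ *velF* is OFF in A.
Condition B:
Malonate is absent, so MibT is active.
With repressor MibT bound, *jalM* is not transcribed.
So JalM is not produced.
With no repressor bound, *kulA* is transcribed.
So KulA is produced and active.
Tagatose is absent, so QuvJ is inactive.
Mevalonate is absent, so HolX is inactive.
With repressor KulA bound, *velF* is not transcribed.
→ *velF* is OFF in B.

neither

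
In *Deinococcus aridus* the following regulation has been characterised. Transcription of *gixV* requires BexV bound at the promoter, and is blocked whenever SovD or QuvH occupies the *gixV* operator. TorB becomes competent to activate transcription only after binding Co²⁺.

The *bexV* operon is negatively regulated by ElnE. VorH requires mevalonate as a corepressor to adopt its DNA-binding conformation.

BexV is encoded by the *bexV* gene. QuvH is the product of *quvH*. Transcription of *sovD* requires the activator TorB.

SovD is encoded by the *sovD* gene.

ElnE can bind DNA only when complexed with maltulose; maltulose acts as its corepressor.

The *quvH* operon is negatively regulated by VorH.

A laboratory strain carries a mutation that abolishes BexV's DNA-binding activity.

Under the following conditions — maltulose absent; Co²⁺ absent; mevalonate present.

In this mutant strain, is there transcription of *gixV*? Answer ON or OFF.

BexV is non-functional in this strain, so it has no effect.
Co²⁺ is absent, so TorB is inactive.
Required activator TorB is absent, so *sovD* is not transcribed.
So SovD is not produced.
Mevalonate is present, so VorH is active.
With repressor VorH bound, *quvH* is not transcribed.
So QuvH is not produced.
Required activator BexV is absent, so *gixV* is not transcribed.

OFF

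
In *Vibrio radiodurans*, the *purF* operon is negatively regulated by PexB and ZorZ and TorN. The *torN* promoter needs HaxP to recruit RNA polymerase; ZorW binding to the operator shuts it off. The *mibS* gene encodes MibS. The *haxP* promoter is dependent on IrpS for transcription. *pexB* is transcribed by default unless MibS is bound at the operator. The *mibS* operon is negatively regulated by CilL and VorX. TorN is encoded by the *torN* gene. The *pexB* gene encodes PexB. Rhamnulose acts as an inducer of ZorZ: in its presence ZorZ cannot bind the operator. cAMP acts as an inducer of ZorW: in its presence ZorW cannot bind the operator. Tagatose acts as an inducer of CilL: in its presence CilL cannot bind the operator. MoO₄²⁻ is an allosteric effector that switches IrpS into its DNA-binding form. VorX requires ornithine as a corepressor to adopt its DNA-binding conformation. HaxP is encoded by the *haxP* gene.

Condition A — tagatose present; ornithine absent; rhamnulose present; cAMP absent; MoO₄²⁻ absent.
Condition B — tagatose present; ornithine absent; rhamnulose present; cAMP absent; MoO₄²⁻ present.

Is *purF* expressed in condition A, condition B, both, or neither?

Condition A:
Tagatose is present, so CilL is inactive.
Ornithine is absent, so VorX is inactive.
With no repressor bound, *mibS* is transcribed.
So MibS is produced and active.
With repressor MibS bound, *pexB* is not transcribed.
So PexB is not produced.
Rhamnulose is present, so ZorZ is inactive.
cAMP is absent, so ZorW is active.
MoO₄²⁻ is absent, so IrpS is inactive.
Required activator IrpS is absent, so *haxP* is not transcribed.
So HaxP is not produced.
With repressor ZorW bound, *torN* is not transcribed.
So TorN is not produced.
With no repressor bound, *purF* is transcribed.
→ *purF* is ON in A.
Condition B:
Tagatose is present, so CilL is inactive.
Ornithine is absent, so VorX is inactive.
With no repressor bound, *mibS* is transcribed.
So MibS is produced and active.
With repressor MibS bound, *pexB* is not transcribed.
So PexB is not produced.
Rhamnulose is present, so ZorZ is inactive.
cAMP is absent, so ZorW is active.
MoO₄²⁻ is present, so IrpS is active.
No repressor is bound and IrpS is active, so *haxP* is transcribed.
So HaxP is produced and active.
With repressor ZorW bound, *torN* is not transcribed.
So TorN is not produced.
With no repressor bound, *purF* is transcribed.
→ *purF* is ON in B.

both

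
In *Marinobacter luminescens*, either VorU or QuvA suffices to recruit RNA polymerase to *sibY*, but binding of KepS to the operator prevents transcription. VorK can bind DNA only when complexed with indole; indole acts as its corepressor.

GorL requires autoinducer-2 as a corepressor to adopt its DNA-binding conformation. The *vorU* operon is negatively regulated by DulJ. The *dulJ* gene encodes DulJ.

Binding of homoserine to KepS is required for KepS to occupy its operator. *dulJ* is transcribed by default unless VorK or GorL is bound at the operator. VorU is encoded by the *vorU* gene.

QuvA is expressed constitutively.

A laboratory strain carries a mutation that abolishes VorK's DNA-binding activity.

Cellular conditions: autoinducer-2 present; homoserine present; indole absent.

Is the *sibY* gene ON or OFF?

Homoserine is present, so KepS is active.
VorK is non-functional in this strain, so it has no effect.
Autoinducer-2 is present, so GorL is active.
With repressor GorL bound, *dulJ* is not transcribed.
So DulJ is not produced.
With no repressor bound, *vorU* is transcribed.
So VorU is produced and active.
QuvA is produced constitutively and is active.
With repressor KepS bound, *sibY* is not transcribed.

OFF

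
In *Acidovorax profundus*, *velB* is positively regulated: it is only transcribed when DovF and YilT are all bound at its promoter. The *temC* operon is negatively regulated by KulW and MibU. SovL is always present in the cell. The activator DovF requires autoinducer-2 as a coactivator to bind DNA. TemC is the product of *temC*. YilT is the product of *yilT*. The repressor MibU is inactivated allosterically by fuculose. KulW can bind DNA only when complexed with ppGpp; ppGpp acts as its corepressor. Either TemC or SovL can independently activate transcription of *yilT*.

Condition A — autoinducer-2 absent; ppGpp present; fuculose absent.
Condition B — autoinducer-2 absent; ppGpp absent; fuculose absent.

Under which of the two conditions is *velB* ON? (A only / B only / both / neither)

Condition A:
Autoinducer-2 is absent, so DovF is inactive.
ppGpp is present, so KulW is active.
Fuculose is absent, so MibU is active.
With repressor KulW bound, *temC* is not transcribed.
So TemC is not produced.
SovL is produced constitutively and is active.
Activator SovL is present, so *yilT* is transcribed.
So YilT is produced and active.
Required activator DovF is absent, so *velB* is not transcribed.
→ *velB* is OFF in A.
Condition B:
Autoinducer-2 is absent, so DovF is inactive.
ppGpp is absent, so KulW is inactive.
Fuculose is absent, so MibU is active.
With repressor MibU bound, *temC* is not transcribed.
So TemC is not produced.
SovL is produced constitutively and is active.
Activator SovL is present, so *yilT* is transcribed.
So YilT is produced and active.
Required activator DovF is absent, so *velB* is not transcribed.
→ *velB* is OFF in B.

neither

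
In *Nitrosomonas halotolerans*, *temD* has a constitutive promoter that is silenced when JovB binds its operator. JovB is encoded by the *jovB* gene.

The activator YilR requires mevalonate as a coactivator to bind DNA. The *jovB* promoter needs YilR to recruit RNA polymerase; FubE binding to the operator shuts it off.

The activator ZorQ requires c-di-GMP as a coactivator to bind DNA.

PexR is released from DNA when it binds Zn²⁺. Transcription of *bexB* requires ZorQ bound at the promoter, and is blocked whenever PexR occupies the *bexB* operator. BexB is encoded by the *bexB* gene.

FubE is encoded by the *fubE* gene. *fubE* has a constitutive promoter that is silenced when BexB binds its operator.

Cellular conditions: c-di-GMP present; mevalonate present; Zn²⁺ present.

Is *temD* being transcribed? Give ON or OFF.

OFF

Zn²⁺ is present, so PexR is inactive.
c-di-GMP is present, so ZorQ is active.
No repressor is bound and ZorQ is active, so *bexB* is transcribed.
So BexB is produced and active.
With repressor BexB bound, *fubE* is not transcribed.
So FubE is not produced.
Mevalonate is present, so YilR is active.
No repressor is bound and YilR is active, so *jovB* is transcribed.
So JovB is produced and active.
With repressor JovB bound, *temD* is not transcribed.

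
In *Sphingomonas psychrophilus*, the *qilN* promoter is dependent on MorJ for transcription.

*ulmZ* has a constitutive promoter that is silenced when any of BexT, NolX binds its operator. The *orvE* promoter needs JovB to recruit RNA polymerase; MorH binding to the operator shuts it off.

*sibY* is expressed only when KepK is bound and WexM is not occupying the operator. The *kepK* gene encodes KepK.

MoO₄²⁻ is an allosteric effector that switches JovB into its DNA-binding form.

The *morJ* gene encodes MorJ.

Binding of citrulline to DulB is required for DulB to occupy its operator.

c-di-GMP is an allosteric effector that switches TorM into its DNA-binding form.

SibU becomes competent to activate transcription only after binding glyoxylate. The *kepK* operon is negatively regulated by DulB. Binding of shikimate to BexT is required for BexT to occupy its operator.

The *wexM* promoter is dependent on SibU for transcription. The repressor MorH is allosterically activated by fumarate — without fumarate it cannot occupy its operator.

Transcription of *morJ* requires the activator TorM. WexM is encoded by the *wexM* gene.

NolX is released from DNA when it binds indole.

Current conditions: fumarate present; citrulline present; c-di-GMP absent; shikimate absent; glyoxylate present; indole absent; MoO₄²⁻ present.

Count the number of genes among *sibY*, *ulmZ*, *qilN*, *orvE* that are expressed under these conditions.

Citrulline is present, so DulB is active.
With repressor DulB bound, *kepK* is not transcribed.
So KepK is not produced.
Glyoxylate is present, so SibU is active.
No repressor is bound and SibU is active, so *wexM* is transcribed.
So WexM is produced and active.
With repressor WexM bound, *sibY* is not transcribed.
→ *sibY* is OFF.
Shikimate is absent, so BexT is inactive.
Indole is absent, so NolX is active.
With repressor NolX bound, *ulmZ* is not transcribed.
→ *ulmZ* is OFF.
c-di-GMP is absent, so TorM is inactive.
Required activator TorM is absent, so *morJ* is not transcribed.
So MorJ is not produced.
Required activator MorJ is absent, so *qilN* is not transcribed.
→ *qilN* is OFF.
MoO₄²⁻ is present, so JovB is active.
Fumarate is present, so MorH is active.
With repressor MorH bound, *orvE* is not transcribed.
→ *orvE* is OFF.
0 of the 4 genes are transcribed.

0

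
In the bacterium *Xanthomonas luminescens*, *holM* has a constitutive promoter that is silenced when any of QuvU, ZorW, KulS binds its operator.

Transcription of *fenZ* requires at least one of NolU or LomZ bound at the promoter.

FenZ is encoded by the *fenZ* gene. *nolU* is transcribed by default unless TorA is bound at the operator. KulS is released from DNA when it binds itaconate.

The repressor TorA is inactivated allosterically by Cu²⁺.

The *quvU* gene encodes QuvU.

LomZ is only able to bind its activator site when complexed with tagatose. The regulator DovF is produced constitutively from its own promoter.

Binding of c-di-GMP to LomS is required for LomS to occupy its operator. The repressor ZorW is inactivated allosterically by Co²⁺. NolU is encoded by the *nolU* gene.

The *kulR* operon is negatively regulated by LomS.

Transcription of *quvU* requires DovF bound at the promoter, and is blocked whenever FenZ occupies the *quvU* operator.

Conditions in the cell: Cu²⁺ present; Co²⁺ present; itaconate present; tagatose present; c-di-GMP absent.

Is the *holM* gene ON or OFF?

DovF is produced constitutively and is active.
Cu²⁺ is present, so TorA is inactive.
With no repressor bound, *nolU* is transcribed.
So NolU is produced and active.
Tagatose is present, so LomZ is active.
Activator NolU is present, so *fenZ* is transcribed.
So FenZ is produced and active.
With repressor FenZ bound, *quvU* is not transcribed.
So QuvU is not produced.
Co²⁺ is present, so ZorW is inactive.
Itaconate is present, so KulS is inactive.
With no repressor bound, *holM* is transcribed.

ON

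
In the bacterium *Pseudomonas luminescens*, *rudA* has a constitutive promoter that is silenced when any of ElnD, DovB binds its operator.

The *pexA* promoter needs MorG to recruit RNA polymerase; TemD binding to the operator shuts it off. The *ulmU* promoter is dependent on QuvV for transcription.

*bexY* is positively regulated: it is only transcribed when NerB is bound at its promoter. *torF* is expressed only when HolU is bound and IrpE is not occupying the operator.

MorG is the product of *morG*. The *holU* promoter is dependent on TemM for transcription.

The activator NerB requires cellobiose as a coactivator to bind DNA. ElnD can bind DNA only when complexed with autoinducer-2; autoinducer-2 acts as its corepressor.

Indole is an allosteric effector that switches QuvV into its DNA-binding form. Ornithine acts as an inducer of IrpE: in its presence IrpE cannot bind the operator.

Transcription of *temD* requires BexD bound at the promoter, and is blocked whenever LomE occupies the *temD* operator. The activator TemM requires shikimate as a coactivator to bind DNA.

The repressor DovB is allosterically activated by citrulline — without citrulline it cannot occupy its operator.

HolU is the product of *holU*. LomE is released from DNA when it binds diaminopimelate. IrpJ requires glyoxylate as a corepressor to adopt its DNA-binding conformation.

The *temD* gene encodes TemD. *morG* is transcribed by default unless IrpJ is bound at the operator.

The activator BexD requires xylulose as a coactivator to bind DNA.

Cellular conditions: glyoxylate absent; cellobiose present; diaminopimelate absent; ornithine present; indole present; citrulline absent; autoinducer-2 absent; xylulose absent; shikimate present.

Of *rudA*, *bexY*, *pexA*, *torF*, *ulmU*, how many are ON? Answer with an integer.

5

Autoinducer-2 is absent, so ElnD is inactive.
Citrulline is absent, so DovB is inactive.
With no repressor bound, *rudA* is transcribed.
→ *rudA* is ON.
Cellobiose is present, so NerB is active.
No repressor is bound and NerB is active, so *bexY* is transcribed.
→ *bexY* is ON.
Glyoxylate is absent, so IrpJ is inactive.
With no repressor bound, *morG* is transcribed.
So MorG is produced and active.
Diaminopimelate is absent, so LomE is active.
Xylulose is absent, so BexD is inactive.
With repressor LomE bound, *temD* is not transcribed.
So TemD is not produced.
No repressor is bound and MorG is active, so *pexA* is transcribed.
→ *pexA* is ON.
Ornithine is present, so IrpE is inactive.
Shikimate is present, so TemM is active.
No repressor is bound and TemM is active, so *holU* is transcribed.
So HolU is produced and active.
No repressor is bound and HolU is active, so *torF* is transcribed.
→ *torF* is ON.
Indole is present, so QuvV is active.
No repressor is bound and QuvV is active, so *ulmU* is transcribed.
→ *ulmU* is ON.
5 of the 5 genes are transcribed.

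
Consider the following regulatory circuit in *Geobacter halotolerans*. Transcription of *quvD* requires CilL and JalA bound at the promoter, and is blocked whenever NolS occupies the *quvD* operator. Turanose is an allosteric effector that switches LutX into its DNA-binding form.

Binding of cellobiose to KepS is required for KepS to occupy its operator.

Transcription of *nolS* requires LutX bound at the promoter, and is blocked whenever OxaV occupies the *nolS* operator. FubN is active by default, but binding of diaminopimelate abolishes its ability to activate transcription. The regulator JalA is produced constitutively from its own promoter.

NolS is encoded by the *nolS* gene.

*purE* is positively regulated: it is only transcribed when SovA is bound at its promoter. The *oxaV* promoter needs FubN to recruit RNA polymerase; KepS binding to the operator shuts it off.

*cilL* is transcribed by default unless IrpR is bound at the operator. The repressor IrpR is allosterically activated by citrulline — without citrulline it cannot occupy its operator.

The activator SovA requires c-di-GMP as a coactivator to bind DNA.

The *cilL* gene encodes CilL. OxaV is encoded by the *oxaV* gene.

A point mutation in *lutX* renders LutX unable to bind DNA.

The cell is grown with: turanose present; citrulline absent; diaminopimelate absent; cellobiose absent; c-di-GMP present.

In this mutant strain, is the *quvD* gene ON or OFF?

ON

Citrulline is absent, so IrpR is inactive.
With no repressor bound, *cilL* is transcribed.
So CilL is produced and active.
Diaminopimelate is absent, so FubN is active.
Cellobiose is absent, so KepS is inactive.
No repressor is bound and FubN is active, so *oxaV* is transcribed.
So OxaV is produced and active.
LutX is non-functional in this strain, so it has no effect.
With repressor OxaV bound, *nolS* is not transcribed.
So NolS is not produced.
JalA is produced constitutively and is active.
No repressor is bound and CilL and JalA are active, so *quvD* is transcribed.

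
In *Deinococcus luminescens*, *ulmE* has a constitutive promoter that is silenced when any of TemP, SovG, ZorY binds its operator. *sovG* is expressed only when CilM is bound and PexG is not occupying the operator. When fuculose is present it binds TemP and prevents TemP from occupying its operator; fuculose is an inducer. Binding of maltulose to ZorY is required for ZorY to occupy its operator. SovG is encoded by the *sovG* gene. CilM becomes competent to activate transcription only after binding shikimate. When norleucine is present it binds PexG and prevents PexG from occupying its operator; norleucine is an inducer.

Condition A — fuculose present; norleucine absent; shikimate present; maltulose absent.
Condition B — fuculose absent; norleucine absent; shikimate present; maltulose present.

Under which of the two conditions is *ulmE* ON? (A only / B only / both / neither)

Condition A:
Fuculose is present, so TemP is inactive.
Norleucine is absent, so PexG is active.
Shikimate is present, so CilM is active.
With repressor PexG bound, *sovG* is not transcribed.
So SovG is not produced.
Maltulose is absent, so ZorY is inactive.
With no repressor bound, *ulmE* is transcribed.
→ *ulmE* is ON in A.
Condition B:
Fuculose is absent, so TemP is active.
Norleucine is absent, so PexG is active.
Shikimate is present, so CilM is active.
With repressor PexG bound, *sovG* is not transcribed.
So SovG is not produced.
Maltulose is present, so ZorY is active.
With repressor TemP bound, *ulmE* is not transcribed.
→ *ulmE* is OFF in B.

A only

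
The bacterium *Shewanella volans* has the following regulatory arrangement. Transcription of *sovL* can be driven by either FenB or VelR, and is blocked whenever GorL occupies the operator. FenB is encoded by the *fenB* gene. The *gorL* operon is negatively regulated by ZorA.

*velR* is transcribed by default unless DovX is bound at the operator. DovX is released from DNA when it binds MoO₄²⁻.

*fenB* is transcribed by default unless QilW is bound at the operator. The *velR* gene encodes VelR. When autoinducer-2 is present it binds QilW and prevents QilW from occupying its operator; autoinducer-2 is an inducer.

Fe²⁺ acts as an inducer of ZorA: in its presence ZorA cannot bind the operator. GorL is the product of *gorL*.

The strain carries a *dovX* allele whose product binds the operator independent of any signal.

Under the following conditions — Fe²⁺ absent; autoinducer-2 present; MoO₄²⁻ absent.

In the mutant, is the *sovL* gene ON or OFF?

Autoinducer-2 is present, so QilW is inactive.
With no repressor bound, *fenB* is transcribed.
So FenB is produced and active.
DovX is constitutively active in this strain.
With repressor DovX bound, *velR* is not transcribed.
So VelR is not produced.
Fe²⁺ is absent, so ZorA is active.
With repressor ZorA bound, *gorL* is not transcribed.
So GorL is not produced.
Activator FenB is present, so *sovL* is transcribed.

ON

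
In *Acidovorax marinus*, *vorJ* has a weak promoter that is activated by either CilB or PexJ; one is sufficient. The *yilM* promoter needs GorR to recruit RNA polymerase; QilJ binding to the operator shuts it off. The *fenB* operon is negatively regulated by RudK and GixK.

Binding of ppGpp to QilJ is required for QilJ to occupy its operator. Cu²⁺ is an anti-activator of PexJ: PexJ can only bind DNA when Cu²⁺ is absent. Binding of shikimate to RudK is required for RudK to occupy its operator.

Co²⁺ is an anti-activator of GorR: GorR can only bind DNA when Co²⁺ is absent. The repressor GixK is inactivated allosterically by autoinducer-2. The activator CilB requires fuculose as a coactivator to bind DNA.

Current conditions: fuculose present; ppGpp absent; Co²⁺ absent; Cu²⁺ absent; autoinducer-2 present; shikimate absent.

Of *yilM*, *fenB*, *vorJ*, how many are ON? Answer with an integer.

ppGpp is absent, so QilJ is inactive.
Co²⁺ is absent, so GorR is active.
No repressor is bound and GorR is active, so *yilM* is transcribed.
→ *yilM* is ON.
Shikimate is absent, so RudK is inactive.
Autoinducer-2 is present, so GixK is inactive.
With no repressor bound, *fenB* is transcribed.
→ *fenB* is ON.
Fuculose is present, so CilB is active.
Cu²⁺ is absent, so PexJ is active.
Activator CilB is present, so *vorJ* is transcribed.
→ *vorJ* is ON.
3 of the 3 genes are transcribed.

3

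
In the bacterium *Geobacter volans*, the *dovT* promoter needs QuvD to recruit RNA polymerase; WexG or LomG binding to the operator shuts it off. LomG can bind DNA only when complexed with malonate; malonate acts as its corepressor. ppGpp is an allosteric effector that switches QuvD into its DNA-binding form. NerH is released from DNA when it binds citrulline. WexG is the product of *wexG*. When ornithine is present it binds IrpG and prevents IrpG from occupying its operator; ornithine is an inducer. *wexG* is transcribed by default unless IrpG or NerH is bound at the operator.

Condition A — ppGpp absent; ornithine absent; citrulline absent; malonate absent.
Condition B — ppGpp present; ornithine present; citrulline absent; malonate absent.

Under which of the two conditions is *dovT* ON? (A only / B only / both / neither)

B only

Condition A:
ppGpp is absent, so QuvD is inactive.
Ornithine is absent, so IrpG is active.
Citrulline is absent, so NerH is active.
With repressor IrpG bound, *wexG* is not transcribed.
So WexG is not produced.
Malonate is absent, so LomG is inactive.
Required activator QuvD is absent, so *dovT* is not transcribed.
→ *dovT* is OFF in A.
Condition B:
ppGpp is present, so QuvD is active.
Ornithine is present, so IrpG is inactive.
Citrulline is absent, so NerH is active.
With repressor NerH bound, *wexG* is not transcribed.
So WexG is not produced.
Malonate is absent, so LomG is inactive.
No repressor is bound and QuvD is active, so *dovT* is transcribed.
→ *dovT* is ON in B.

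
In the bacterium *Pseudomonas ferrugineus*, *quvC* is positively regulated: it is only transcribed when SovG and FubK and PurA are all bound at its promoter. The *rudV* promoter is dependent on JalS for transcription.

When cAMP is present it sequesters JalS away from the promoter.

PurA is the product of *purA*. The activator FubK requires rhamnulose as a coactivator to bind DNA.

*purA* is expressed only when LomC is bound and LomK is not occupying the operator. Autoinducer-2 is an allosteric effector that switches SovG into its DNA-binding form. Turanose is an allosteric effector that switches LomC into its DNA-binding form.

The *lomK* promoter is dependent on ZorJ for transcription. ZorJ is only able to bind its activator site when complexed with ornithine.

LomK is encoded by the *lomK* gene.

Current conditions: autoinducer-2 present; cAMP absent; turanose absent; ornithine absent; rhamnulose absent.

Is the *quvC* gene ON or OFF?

OFF

Autoinducer-2 is present, so SovG is active.
Rhamnulose is absent, so FubK is inactive.
Ornithine is absent, so ZorJ is inactive.
Required activator ZorJ is absent, so *lomK* is not transcribed.
So LomK is not produced.
Turanose is absent, so LomC is inactive.
Required activator LomC is absent, so *purA* is not transcribed.
So PurA is not produced.
Required activator FubK is absent, so *quvC* is not transcribed.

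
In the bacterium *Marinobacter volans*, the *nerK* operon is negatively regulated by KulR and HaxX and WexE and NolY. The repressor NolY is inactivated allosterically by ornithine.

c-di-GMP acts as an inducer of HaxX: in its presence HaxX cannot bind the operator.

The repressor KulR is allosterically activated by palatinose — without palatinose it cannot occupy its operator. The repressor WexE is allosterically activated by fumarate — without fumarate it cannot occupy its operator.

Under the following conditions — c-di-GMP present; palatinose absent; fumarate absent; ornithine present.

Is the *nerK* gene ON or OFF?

Palatinose is absent, so KulR is inactive.
c-di-GMP is present, so HaxX is inactive.
Fumarate is absent, so WexE is inactive.
Ornithine is present, so NolY is inactive.
With no repressor bound, *nerK* is transcribed.

ON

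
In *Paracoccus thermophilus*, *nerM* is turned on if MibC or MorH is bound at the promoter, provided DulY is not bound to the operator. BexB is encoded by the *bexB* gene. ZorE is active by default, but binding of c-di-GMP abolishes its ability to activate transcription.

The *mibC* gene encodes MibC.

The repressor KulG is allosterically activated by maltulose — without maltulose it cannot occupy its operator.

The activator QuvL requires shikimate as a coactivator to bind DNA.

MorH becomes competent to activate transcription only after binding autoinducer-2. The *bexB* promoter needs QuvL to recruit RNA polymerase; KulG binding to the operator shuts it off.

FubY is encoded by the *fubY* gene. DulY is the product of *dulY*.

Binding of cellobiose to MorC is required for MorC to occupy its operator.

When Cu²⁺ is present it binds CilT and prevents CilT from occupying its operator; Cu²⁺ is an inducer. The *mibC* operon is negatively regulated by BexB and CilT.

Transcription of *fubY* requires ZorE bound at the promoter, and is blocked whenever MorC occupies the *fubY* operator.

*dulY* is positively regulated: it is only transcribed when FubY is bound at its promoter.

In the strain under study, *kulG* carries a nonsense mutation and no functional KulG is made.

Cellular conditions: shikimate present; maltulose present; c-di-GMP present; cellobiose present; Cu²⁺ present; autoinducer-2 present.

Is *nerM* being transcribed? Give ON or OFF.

KulG is non-functional in this strain, so it has no effect.
Shikimate is present, so QuvL is active.
No repressor is bound and QuvL is active, so *bexB* is transcribed.
So BexB is produced and active.
Cu²⁺ is present, so CilT is inactive.
With repressor BexB bound, *mibC* is not transcribed.
So MibC is not produced.
Autoinducer-2 is present, so MorH is active.
Cellobiose is present, so MorC is active.
c-di-GMP is present, so ZorE is inactive.
With repressor MorC bound, *fubY* is not transcribed.
So FubY is not produced.
Required activator FubY is absent, so *dulY* is not transcribed.
So DulY is not produced.
Activator MorH is present, so *nerM* is transcribed.

ON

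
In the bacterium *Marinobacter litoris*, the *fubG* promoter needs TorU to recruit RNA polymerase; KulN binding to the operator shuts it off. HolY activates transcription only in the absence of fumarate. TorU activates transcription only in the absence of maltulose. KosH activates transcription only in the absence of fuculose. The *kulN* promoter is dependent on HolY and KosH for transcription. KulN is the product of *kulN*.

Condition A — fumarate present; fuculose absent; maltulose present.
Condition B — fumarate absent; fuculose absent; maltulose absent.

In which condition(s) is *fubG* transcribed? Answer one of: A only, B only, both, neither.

Condition A:
Fumarate is present, so HolY is inactive.
Fuculose is absent, so KosH is active.
Required activator HolY is absent, so *kulN* is not transcribed.
So KulN is not produced.
Maltulose is present, so TorU is inactive.
Required activator TorU is absent, so *fubG* is not transcribed.
→ *fubG* is OFF in A.
Condition B:
Fumarate is absent, so HolY is active.
Fuculose is absent, so KosH is active.
No repressor is bound and HolY and KosH are active, so *kulN* is transcribed.
So KulN is produced and active.
Maltulose is absent, so TorU is active.
With repressor KulN bound, *fubG* is not transcribed.
→ *fubG* is OFF in B.

neither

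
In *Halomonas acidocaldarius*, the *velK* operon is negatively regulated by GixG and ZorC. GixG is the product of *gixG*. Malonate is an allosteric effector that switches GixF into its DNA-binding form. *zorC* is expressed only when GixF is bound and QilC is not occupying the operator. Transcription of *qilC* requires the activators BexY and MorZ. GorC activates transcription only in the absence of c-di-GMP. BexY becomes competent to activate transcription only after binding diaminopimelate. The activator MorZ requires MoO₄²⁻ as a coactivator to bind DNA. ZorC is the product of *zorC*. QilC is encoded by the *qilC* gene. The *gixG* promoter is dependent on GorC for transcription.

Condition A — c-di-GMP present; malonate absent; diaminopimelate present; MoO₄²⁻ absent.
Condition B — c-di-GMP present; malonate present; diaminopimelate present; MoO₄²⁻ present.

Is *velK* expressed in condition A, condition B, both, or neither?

Condition A:
c-di-GMP is present, so GorC is inactive.
Required activator GorC is absent, so *gixG* is not transcribed.
So GixG is not produced.
Malonate is absent, so GixF is inactive.
Diaminopimelate is present, so BexY is active.
MoO₄²⁻ is absent, so MorZ is inactive.
Required activator MorZ is absent, so *qilC* is not transcribed.
So QilC is not produced.
Required activator GixF is absent, so *zorC* is not transcribed.
So ZorC is not produced.
With no repressor bound, *velK* is transcribed.
→ *velK* is ON in A.
Condition B:
c-di-GMP is present, so GorC is inactive.
Required activator GorC is absent, so *gixG* is not transcribed.
So GixG is not produced.
Malonate is present, so GixF is active.
Diaminopimelate is present, so BexY is active.
MoO₄²⁻ is present, so MorZ is active.
No repressor is bound and BexY and MorZ are active, so *qilC* is transcribed.
So QilC is produced and active.
With repressor QilC bound, *zorC* is not transcribed.
So ZorC is not produced.
With no repressor bound, *velK* is transcribed.
→ *velK* is ON in B.

both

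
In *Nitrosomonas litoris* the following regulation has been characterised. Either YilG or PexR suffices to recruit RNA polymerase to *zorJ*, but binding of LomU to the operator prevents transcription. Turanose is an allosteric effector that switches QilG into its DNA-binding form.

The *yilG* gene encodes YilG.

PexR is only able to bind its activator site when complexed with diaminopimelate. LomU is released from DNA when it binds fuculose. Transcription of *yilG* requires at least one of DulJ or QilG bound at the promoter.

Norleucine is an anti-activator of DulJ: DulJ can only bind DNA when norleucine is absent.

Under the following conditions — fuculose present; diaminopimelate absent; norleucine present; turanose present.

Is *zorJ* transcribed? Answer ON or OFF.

Norleucine is present, so DulJ is inactive.
Turanose is present, so QilG is active.
Activator QilG is present, so *yilG* is transcribed.
So YilG is produced and active.
Diaminopimelate is absent, so PexR is inactive.
Fuculose is present, so LomU is inactive.
Activator YilG is present, so *zorJ* is transcribed.

ON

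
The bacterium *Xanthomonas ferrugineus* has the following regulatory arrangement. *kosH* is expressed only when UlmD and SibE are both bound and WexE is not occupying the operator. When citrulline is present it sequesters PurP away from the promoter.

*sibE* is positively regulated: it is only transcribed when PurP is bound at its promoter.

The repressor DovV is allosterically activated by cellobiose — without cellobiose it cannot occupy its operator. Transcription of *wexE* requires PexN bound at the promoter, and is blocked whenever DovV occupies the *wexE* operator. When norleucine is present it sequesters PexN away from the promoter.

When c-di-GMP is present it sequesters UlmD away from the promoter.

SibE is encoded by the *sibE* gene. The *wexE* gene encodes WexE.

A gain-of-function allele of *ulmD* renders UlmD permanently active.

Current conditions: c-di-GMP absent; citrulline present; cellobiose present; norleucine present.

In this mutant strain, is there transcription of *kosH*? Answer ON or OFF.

UlmD is constitutively active in this strain.
Citrulline is present, so PurP is inactive.
Required activator PurP is absent, so *sibE* is not transcribed.
So SibE is not produced.
Norleucine is present, so PexN is inactive.
Cellobiose is present, so DovV is active.
With repressor DovV bound, *wexE* is not transcribed.
So WexE is not produced.
Required activator SibE is absent, so *kosH* is not transcribed.

OFF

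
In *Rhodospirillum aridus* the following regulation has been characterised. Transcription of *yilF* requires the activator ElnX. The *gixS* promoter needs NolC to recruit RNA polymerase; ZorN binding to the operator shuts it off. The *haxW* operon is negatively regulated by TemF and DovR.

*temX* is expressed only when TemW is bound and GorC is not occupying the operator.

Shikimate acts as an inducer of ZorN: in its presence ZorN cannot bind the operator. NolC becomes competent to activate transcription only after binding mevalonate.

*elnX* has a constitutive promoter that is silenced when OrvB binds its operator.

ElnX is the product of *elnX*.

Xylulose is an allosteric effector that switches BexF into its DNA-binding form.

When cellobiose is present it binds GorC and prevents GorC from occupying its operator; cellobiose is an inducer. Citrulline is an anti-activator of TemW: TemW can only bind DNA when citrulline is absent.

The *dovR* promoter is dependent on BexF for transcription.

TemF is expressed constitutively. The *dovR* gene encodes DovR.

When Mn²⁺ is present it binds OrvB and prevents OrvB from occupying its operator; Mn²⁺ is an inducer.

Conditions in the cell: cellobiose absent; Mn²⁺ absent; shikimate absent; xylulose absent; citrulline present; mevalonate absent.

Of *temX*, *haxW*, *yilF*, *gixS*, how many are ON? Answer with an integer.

Cellobiose is absent, so GorC is active.
Citrulline is present, so TemW is inactive.
With repressor GorC bound, *temX* is not transcribed.
→ *temX* is OFF.
TemF is produced constitutively and is active.
Xylulose is absent, so BexF is inactive.
Required activator BexF is absent, so *dovR* is not transcribed.
So DovR is not produced.
With repressor TemF bound, *haxW* is not transcribed.
→ *haxW* is OFF.
Mn²⁺ is absent, so OrvB is active.
With repressor OrvB bound, *elnX* is not transcribed.
So ElnX is not produced.
Required activator ElnX is absent, so *yilF* is not transcribed.
→ *yilF* is OFF.
Mevalonate is absent, so NolC is inactive.
Shikimate is absent, so ZorN is active.
With repressor ZorN bound, *gixS* is not transcribed.
→ *gixS* is OFF.
0 of the 4 genes are transcribed.

0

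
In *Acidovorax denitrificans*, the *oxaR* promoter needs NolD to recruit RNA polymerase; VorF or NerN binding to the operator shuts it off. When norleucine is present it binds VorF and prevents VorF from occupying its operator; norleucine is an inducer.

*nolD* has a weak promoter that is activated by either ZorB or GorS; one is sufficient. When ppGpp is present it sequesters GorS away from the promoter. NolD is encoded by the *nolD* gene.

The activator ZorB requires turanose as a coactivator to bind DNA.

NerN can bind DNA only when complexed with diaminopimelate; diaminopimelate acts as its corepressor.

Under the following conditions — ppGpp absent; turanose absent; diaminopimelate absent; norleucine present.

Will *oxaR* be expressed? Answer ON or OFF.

ON

Norleucine is present, so VorF is inactive.
Turanose is absent, so ZorB is inactive.
ppGpp is absent, so GorS is active.
Activator GorS is present, so *nolD* is transcribed.
So NolD is produced and active.
Diaminopimelate is absent, so NerN is inactive.
No repressor is bound and NolD is active, so *oxaR* is transcribed.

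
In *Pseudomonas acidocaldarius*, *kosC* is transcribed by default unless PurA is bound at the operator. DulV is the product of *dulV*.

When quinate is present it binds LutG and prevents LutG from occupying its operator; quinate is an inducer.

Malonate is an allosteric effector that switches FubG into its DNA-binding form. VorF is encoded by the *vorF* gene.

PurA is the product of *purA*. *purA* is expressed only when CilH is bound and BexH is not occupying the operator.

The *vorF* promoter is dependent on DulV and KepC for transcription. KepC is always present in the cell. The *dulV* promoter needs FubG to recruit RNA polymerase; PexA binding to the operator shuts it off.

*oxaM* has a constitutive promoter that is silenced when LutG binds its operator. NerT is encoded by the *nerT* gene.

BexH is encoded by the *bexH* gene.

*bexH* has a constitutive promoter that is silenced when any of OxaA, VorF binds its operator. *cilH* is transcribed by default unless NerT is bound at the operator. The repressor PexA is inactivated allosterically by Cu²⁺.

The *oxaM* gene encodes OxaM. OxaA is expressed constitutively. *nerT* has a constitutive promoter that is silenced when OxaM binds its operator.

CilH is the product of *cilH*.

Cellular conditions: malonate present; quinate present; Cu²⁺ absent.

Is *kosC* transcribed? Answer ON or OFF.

Quinate is present, so LutG is inactive.
With no repressor bound, *oxaM* is transcribed.
So OxaM is produced and active.
With repressor OxaM bound, *nerT* is not transcribed.
So NerT is not produced.
With no repressor bound, *cilH* is transcribed.
So CilH is produced and active.
OxaA is produced constitutively and is active.
Cu²⁺ is absent, so PexA is active.
Malonate is present, so FubG is active.
With repressor PexA bound, *dulV* is not transcribed.
So DulV is not produced.
KepC is produced constitutively and is active.
Required activator DulV is absent, so *vorF* is not transcribed.
So VorF is not produced.
With repressor OxaA bound, *bexH* is not transcribed.
So BexH is not produced.
No repressor is bound and CilH is active, so *purA* is transcribed.
So PurA is produced and active.
With repressor PurA bound, *kosC* is not transcribed.

OFF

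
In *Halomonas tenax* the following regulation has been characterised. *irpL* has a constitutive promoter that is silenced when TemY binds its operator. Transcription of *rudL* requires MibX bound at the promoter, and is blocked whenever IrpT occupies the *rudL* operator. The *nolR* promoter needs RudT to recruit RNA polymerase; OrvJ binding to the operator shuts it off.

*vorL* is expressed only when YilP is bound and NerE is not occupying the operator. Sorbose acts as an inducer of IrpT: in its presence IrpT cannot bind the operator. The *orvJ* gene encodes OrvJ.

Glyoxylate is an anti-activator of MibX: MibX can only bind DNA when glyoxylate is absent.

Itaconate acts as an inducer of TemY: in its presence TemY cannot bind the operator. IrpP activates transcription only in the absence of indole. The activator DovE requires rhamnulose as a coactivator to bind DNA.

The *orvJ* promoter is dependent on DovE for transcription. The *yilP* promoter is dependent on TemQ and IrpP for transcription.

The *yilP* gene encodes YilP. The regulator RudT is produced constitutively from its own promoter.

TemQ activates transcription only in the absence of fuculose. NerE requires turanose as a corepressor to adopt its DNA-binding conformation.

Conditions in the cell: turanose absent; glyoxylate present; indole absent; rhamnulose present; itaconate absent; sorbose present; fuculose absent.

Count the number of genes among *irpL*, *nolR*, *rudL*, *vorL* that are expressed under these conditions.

Itaconate is absent, so TemY is active.
With repressor TemY bound, *irpL* is not transcribed.
→ *irpL* is OFF.
Rhamnulose is present, so DovE is active.
No repressor is bound and DovE is active, so *orvJ* is transcribed.
So OrvJ is produced and active.
RudT is produced constitutively and is active.
With repressor OrvJ bound, *nolR* is not transcribed.
→ *nolR* is OFF.
Glyoxylate is present, so MibX is inactive.
Sorbose is present, so IrpT is inactive.
Required activator MibX is absent, so *rudL* is not transcribed.
→ *rudL* is OFF.
Fuculose is absent, so TemQ is active.
Indole is absent, so IrpP is active.
No repressor is bound and TemQ and IrpP are active, so *yilP* is transcribed.
So YilP is produced and active.
Turanose is absent, so NerE is inactive.
No repressor is bound and YilP is active, so *vorL* is transcribed.
→ *vorL* is ON.
1 of the 4 genes is transcribed.

1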